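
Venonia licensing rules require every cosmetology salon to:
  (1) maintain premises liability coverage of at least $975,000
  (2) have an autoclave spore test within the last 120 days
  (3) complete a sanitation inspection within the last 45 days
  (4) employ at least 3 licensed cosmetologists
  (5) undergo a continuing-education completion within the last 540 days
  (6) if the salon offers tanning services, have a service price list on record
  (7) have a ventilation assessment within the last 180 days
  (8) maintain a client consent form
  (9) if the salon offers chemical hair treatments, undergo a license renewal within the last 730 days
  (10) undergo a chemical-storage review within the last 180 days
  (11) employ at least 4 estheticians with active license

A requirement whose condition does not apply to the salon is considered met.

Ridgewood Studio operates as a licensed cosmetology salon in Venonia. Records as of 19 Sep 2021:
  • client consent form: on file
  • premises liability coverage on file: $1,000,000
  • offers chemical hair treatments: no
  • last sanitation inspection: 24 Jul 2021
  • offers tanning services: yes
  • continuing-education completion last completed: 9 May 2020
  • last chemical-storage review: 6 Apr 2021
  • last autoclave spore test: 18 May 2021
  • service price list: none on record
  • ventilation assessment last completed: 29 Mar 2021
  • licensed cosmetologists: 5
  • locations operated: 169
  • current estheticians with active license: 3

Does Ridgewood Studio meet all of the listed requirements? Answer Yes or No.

No

1. premises liability coverage $1,000,000 ≥ $975,000 → met
2. autoclave spore test 124 days ago vs limit 120 → not met
3. sanitation inspection 57 days ago vs limit 45 → not met
4. licensed cosmetologists 5 ≥ 3 → met
5. continuing-education completion 498 days ago vs limit 540 → met
6. condition 'offers tanning services' holds; service price list absent → not met
7. ventilation assessment 174 days ago vs limit 180 → met
8. client consent form present → met
9. condition 'offers chemical hair treatments' does not hold → requirement n/a → met
10. chemical-storage review 166 days ago vs limit 180 → met
11. estheticians with active license 3 < 4 → not met
Not met: 2, 3, 6, 11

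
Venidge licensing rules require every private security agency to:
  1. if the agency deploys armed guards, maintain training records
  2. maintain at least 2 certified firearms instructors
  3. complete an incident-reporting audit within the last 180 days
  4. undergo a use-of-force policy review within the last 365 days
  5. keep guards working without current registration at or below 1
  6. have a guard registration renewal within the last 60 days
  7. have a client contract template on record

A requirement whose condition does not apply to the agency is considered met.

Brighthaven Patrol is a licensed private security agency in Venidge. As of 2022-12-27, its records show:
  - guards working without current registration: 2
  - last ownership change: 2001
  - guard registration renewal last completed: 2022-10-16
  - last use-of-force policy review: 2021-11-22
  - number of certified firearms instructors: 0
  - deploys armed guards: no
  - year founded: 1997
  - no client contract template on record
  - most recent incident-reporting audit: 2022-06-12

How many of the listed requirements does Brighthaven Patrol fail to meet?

6

1. condition 'deploys armed guards' does not hold → requirement n/a → met
2. certified firearms instructors 0 < 2 → not met
3. incident-reporting audit 198 days ago vs limit 180 → not met
4. use-of-force policy review 400 days ago vs limit 365 → not met
5. guards working without current registration 2 > 1 → not met
6. guard registration renewal 72 days ago vs limit 60 → not met
7. client contract template absent → not met
Not met: 6 of 7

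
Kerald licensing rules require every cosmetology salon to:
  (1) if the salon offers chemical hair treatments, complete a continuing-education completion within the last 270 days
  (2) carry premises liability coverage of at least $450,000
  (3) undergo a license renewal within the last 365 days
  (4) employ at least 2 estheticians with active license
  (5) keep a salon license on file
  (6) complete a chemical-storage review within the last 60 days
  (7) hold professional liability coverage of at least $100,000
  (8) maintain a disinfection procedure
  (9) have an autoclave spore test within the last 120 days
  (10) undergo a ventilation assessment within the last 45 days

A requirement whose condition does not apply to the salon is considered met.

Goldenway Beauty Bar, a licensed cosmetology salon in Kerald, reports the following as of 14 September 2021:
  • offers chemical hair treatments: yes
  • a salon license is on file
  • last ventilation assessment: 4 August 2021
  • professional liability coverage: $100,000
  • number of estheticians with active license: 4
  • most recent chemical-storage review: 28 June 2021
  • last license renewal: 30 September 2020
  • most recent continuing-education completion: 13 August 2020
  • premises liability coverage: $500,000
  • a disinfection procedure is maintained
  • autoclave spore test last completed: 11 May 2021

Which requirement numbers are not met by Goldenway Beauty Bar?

1. condition 'offers chemical hair treatments' holds; continuing-education completion 397 days ago vs limit 270 → not met
2. premises liability coverage $500,000 ≥ $450,000 → met
3. license renewal 349 days ago vs limit 365 → met
4. estheticians with active license 4 ≥ 2 → met
5. salon license present → met
6. chemical-storage review 78 days ago vs limit 60 → not met
7. professional liability coverage $100,000 ≥ $100,000 → met
8. disinfection procedure present → met
9. autoclave spore test 126 days ago vs limit 120 → not met
10. ventilation assessment 41 days ago vs limit 45 → met
Not met: 1, 6, 9

1, 6, 9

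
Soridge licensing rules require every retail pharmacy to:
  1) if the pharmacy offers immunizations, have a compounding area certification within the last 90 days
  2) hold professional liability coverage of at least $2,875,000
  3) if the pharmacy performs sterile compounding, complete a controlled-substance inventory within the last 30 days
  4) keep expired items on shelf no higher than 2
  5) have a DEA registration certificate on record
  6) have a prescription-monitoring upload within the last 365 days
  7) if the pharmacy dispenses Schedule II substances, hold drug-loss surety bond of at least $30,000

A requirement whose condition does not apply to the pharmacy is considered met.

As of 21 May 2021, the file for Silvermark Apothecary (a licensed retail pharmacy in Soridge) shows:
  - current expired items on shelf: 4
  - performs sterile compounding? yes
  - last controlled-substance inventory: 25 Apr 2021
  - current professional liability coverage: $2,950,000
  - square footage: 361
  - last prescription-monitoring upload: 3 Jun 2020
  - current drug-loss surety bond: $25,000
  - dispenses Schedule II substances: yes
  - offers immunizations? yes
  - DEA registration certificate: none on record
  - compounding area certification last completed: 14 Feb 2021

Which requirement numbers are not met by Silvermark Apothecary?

1. condition 'offers immunizations' holds; compounding area certification 96 days ago vs limit 90 → not met
2. professional liability coverage $2,950,000 ≥ $2,875,000 → met
3. condition 'performs sterile compounding' holds; controlled-substance inventory 26 days ago vs limit 30 → met
4. expired items on shelf 4 > 2 → not met
5. DEA registration certificate absent → not met
6. prescription-monitoring upload 352 days ago vs limit 365 → met
7. condition 'dispenses Schedule II substances' holds; drug-loss surety bond $25,000 < $30,000 → not met
Not met: 1, 4, 5, 7

1, 4, 5, 7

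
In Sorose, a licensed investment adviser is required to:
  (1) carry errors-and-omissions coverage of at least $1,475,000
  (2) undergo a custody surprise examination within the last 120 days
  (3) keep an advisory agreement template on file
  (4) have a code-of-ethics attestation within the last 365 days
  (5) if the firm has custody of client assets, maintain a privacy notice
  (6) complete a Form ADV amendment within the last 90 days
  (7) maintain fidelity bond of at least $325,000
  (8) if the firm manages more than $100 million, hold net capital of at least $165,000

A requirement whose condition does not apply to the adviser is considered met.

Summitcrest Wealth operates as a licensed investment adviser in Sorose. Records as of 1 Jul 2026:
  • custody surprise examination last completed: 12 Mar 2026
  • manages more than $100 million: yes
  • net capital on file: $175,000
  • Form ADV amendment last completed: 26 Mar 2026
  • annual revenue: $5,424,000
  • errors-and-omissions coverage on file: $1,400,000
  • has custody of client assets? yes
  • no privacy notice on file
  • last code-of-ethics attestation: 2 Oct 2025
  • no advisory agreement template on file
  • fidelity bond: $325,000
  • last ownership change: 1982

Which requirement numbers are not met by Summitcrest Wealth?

1. errors-and-omissions coverage $1,400,000 < $1,475,000 → not met
2. custody surprise examination 111 days ago vs limit 120 → met
3. advisory agreement template absent → not met
4. code-of-ethics attestation 272 days ago vs limit 365 → met
5. condition 'has custody of client assets' holds; privacy notice absent → not met
6. Form ADV amendment 97 days ago vs limit 90 → not met
7. fidelity bond $325,000 ≥ $325,000 → met
8. condition 'manages more than $100 million' holds; net capital $175,000 ≥ $165,000 → met
Not met: 1, 3, 5, 6

1, 3, 5, 6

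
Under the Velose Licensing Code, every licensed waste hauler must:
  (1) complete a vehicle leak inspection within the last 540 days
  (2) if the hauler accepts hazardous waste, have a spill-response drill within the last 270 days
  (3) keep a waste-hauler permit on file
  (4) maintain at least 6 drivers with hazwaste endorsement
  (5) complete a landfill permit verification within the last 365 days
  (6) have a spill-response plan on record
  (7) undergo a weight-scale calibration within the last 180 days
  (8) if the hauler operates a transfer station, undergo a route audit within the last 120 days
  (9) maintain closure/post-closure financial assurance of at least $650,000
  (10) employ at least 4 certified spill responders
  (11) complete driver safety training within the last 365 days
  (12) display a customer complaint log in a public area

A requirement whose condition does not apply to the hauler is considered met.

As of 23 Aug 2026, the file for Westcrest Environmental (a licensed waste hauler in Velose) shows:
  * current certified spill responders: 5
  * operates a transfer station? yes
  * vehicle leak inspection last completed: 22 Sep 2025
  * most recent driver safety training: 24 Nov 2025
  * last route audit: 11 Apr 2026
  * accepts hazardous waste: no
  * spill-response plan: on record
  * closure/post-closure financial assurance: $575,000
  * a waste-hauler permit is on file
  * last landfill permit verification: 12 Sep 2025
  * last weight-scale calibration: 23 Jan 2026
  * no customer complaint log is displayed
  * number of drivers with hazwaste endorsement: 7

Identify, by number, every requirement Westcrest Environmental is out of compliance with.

1. vehicle leak inspection 335 days ago vs limit 540 → met
2. condition 'accepts hazardous waste' does not hold → requirement n/a → met
3. waste-hauler permit present → met
4. drivers with hazwaste endorsement 7 ≥ 6 → met
5. landfill permit verification 345 days ago vs limit 365 → met
6. spill-response plan present → met
7. weight-scale calibration 212 days ago vs limit 180 → not met
8. condition 'operates a transfer station' holds; route audit 134 days ago vs limit 120 → not met
9. closure/post-closure financial assurance $575,000 < $650,000 → not met
10. certified spill responders 5 ≥ 4 → met
11. driver safety training 272 days ago vs limit 365 → met
12. customer complaint log absent → not met
Not met: 7, 8, 9, 12

7, 8, 9, 12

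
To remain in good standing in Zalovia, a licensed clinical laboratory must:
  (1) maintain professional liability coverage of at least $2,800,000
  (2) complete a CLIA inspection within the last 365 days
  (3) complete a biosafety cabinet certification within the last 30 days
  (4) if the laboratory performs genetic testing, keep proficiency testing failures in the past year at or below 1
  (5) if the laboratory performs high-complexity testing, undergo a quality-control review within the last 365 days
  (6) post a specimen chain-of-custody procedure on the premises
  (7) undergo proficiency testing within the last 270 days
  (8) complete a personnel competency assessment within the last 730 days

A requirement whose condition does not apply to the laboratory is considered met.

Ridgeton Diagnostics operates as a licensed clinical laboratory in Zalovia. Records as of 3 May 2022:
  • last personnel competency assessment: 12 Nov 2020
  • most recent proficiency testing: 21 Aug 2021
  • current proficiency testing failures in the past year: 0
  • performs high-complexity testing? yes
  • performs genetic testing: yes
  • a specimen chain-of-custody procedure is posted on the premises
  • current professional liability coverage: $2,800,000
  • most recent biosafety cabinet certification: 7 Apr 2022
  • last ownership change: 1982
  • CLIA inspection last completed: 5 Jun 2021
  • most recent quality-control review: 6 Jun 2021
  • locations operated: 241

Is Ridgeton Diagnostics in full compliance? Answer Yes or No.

1. professional liability coverage $2,800,000 ≥ $2,800,000 → met
2. CLIA inspection 332 days ago vs limit 365 → met
3. biosafety cabinet certification 26 days ago vs limit 30 → met
4. condition 'performs genetic testing' holds; proficiency testing failures in the past year 0 ≤ 1 → met
5. condition 'performs high-complexity testing' holds; quality-control review 331 days ago vs limit 365 → met
6. specimen chain-of-custody procedure present → met
7. proficiency testing 255 days ago vs limit 270 → met
8. personnel competency assessment 537 days ago vs limit 730 → met
All met.

Yes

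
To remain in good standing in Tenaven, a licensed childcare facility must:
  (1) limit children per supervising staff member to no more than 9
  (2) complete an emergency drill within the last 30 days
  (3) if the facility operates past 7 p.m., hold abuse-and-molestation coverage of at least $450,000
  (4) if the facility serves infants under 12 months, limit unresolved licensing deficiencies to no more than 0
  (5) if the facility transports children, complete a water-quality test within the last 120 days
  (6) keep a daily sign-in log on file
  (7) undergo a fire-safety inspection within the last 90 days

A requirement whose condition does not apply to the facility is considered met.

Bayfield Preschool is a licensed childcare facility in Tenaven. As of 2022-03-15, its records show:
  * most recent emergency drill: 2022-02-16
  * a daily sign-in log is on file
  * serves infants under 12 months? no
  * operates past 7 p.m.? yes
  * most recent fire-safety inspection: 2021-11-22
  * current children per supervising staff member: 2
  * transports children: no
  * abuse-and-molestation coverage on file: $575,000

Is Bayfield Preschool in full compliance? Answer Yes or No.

No

1. children per supervising staff member 2 ≤ 9 → met
2. emergency drill 27 days ago vs limit 30 → met
3. condition 'operates past 7 p.m.' holds; abuse-and-molestation coverage $575,000 ≥ $450,000 → met
4. condition 'serves infants under 12 months' does not hold → requirement n/a → met
5. condition 'transports children' does not hold → requirement n/a → met
6. daily sign-in log present → met
7. fire-safety inspection 113 days ago vs limit 90 → not met
Not met: 7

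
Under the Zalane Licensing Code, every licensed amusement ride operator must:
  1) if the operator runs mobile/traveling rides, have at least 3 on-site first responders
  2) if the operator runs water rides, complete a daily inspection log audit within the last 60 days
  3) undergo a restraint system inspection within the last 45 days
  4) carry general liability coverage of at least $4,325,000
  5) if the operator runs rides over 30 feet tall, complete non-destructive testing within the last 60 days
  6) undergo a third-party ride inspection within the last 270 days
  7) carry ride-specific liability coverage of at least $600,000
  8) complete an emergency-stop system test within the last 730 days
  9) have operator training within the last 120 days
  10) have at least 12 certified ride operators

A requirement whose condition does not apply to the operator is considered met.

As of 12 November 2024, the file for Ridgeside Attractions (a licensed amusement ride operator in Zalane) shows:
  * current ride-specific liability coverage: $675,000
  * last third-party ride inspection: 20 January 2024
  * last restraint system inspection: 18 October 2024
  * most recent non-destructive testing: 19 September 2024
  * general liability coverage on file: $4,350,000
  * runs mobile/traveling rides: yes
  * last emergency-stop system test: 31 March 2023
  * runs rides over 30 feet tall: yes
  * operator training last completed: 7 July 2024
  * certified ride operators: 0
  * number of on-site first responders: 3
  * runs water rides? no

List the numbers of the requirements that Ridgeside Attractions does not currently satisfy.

6, 9, 10

1. condition 'runs mobile/traveling rides' holds; on-site first responders 3 ≥ 3 → met
2. condition 'runs water rides' does not hold → requirement n/a → met
3. restraint system inspection 25 days ago vs limit 45 → met
4. general liability coverage $4,350,000 ≥ $4,325,000 → met
5. condition 'runs rides over 30 feet tall' holds; non-destructive testing 54 days ago vs limit 60 → met
6. third-party ride inspection 297 days ago vs limit 270 → not met
7. ride-specific liability coverage $675,000 ≥ $600,000 → met
8. emergency-stop system test 592 days ago vs limit 730 → met
9. operator training 128 days ago vs limit 120 → not met
10. certified ride operators 0 < 12 → not met
Not met: 6, 9, 10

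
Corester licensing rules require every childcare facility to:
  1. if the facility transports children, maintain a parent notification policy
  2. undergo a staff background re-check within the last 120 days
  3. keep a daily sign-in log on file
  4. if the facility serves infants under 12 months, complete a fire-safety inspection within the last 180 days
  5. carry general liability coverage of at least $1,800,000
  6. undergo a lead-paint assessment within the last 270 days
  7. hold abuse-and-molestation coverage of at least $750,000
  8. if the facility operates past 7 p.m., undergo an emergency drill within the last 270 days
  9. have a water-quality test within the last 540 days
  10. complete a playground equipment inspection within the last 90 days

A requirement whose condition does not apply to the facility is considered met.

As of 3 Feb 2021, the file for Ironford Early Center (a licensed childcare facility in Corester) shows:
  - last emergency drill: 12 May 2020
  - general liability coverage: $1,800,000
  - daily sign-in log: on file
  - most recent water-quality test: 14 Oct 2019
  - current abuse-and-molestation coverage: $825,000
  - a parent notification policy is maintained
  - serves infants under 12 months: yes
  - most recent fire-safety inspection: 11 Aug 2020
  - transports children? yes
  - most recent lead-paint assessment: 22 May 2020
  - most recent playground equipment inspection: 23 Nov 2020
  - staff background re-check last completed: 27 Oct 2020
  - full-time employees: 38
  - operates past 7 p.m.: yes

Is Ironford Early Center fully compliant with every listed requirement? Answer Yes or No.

1. condition 'transports children' holds; parent notification policy present → met
2. staff background re-check 99 days ago vs limit 120 → met
3. daily sign-in log present → met
4. condition 'serves infants under 12 months' holds; fire-safety inspection 176 days ago vs limit 180 → met
5. general liability coverage $1,800,000 ≥ $1,800,000 → met
6. lead-paint assessment 257 days ago vs limit 270 → met
7. abuse-and-molestation coverage $825,000 ≥ $750,000 → met
8. condition 'operates past 7 p.m.' holds; emergency drill 267 days ago vs limit 270 → met
9. water-quality test 478 days ago vs limit 540 → met
10. playground equipment inspection 72 days ago vs limit 90 → met
All met.

Yes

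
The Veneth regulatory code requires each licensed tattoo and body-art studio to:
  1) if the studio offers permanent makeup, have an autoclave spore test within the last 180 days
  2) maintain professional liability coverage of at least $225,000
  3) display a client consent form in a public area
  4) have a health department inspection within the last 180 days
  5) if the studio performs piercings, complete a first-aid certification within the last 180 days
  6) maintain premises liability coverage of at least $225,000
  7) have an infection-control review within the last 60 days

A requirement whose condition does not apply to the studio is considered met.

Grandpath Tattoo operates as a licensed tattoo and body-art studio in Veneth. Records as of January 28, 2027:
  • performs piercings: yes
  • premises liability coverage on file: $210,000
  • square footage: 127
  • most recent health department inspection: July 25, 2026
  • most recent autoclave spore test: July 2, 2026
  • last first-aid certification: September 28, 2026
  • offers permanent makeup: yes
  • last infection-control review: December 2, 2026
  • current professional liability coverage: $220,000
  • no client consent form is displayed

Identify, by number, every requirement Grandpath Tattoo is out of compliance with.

1, 2, 3, 4, 6

1. condition 'offers permanent makeup' holds; autoclave spore test 210 days ago vs limit 180 → not met
2. professional liability coverage $220,000 < $225,000 → not met
3. client consent form absent → not met
4. health department inspection 187 days ago vs limit 180 → not met
5. condition 'performs piercings' holds; first-aid certification 122 days ago vs limit 180 → met
6. premises liability coverage $210,000 < $225,000 → not met
7. infection-control review 57 days ago vs limit 60 → met
Not met: 1, 2, 3, 4, 6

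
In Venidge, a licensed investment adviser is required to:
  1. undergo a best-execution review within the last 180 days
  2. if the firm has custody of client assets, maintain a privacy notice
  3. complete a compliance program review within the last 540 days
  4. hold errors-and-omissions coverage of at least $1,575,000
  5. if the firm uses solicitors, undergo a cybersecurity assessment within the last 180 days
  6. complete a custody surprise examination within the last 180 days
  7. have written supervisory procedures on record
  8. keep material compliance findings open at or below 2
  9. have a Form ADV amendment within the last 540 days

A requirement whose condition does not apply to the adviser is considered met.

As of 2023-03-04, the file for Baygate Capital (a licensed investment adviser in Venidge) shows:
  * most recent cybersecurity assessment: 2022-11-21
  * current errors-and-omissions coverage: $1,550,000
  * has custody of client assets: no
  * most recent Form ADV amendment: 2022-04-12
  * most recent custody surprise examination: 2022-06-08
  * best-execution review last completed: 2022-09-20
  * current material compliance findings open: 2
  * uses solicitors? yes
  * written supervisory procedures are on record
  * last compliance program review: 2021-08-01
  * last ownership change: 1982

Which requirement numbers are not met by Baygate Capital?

1. best-execution review 165 days ago vs limit 180 → met
2. condition 'has custody of client assets' does not hold → requirement n/a → met
3. compliance program review 580 days ago vs limit 540 → not met
4. errors-and-omissions coverage $1,550,000 < $1,575,000 → not met
5. condition 'uses solicitors' holds; cybersecurity assessment 103 days ago vs limit 180 → met
6. custody surprise examination 269 days ago vs limit 180 → not met
7. written supervisory procedures present → met
8. material compliance findings open 2 ≤ 2 → met
9. Form ADV amendment 326 days ago vs limit 540 → met
Not met: 3, 4, 6

3, 4, 6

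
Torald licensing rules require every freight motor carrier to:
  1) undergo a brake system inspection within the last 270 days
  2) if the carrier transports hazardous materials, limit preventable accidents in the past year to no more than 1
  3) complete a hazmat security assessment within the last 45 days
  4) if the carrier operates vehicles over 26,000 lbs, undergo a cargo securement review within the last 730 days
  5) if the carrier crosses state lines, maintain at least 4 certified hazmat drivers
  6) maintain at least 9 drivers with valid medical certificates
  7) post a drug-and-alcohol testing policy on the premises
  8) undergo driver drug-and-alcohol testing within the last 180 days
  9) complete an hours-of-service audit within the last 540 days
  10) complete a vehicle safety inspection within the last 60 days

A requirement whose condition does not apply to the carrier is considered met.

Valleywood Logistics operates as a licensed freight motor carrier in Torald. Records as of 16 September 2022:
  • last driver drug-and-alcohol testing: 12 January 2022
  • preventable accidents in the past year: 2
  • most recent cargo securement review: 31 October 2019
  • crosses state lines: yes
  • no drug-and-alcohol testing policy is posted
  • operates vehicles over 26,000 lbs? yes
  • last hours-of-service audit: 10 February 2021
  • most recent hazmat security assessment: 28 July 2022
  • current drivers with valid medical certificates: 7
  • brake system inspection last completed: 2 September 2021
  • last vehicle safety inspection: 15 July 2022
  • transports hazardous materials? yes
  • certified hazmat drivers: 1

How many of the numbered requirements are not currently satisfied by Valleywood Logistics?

1. brake system inspection 379 days ago vs limit 270 → not met
2. condition 'transports hazardous materials' holds; preventable accidents in the past year 2 > 1 → not met
3. hazmat security assessment 50 days ago vs limit 45 → not met
4. condition 'operates vehicles over 26,000 lbs' holds; cargo securement review 1051 days ago vs limit 730 → not met
5. condition 'crosses state lines' holds; certified hazmat drivers 1 < 4 → not met
6. drivers with valid medical certificates 7 < 9 → not met
7. drug-and-alcohol testing policy absent → not met
8. driver drug-and-alcohol testing 247 days ago vs limit 180 → not met
9. hours-of-service audit 583 days ago vs limit 540 → not met
10. vehicle safety inspection 63 days ago vs limit 60 → not met
Not met: 10 of 10

10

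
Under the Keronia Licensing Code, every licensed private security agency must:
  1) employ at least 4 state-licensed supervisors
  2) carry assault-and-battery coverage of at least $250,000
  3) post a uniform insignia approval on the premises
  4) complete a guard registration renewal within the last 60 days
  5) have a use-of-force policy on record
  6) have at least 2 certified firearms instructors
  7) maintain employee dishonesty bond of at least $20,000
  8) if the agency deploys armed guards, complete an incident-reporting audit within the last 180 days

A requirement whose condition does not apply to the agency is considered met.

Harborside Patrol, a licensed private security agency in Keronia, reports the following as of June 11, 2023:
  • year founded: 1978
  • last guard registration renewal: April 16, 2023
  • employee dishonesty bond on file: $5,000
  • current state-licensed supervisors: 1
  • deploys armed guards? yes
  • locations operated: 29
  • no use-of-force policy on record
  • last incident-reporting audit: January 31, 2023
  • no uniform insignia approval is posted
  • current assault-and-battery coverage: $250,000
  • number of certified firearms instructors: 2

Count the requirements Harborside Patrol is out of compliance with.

1. state-licensed supervisors 1 < 4 → not met
2. assault-and-battery coverage $250,000 ≥ $250,000 → met
3. uniform insignia approval absent → not met
4. guard registration renewal 56 days ago vs limit 60 → met
5. use-of-force policy absent → not met
6. certified firearms instructors 2 ≥ 2 → met
7. employee dishonesty bond $5,000 < $20,000 → not met
8. condition 'deploys armed guards' holds; incident-reporting audit 131 days ago vs limit 180 → met
Not met: 4 of 8

4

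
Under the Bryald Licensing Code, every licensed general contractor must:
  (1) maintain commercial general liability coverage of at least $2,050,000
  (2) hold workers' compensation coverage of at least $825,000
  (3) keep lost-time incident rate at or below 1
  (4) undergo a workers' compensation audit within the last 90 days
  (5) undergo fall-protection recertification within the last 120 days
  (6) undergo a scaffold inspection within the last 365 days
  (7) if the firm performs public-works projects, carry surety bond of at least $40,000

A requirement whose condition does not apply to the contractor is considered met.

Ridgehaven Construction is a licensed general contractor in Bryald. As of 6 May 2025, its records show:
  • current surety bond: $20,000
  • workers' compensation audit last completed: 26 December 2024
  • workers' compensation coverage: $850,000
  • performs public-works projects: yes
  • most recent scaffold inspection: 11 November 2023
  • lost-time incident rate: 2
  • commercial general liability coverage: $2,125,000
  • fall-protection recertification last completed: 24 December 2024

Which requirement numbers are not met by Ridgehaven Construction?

1. commercial general liability coverage $2,125,000 ≥ $2,050,000 → met
2. workers' compensation coverage $850,000 ≥ $825,000 → met
3. lost-time incident rate 2 > 1 → not met
4. workers' compensation audit 131 days ago vs limit 90 → not met
5. fall-protection recertification 133 days ago vs limit 120 → not met
6. scaffold inspection 542 days ago vs limit 365 → not met
7. condition 'performs public-works projects' holds; surety bond $20,000 < $40,000 → not met
Not met: 3, 4, 5, 6, 7

3, 4, 5, 6, 7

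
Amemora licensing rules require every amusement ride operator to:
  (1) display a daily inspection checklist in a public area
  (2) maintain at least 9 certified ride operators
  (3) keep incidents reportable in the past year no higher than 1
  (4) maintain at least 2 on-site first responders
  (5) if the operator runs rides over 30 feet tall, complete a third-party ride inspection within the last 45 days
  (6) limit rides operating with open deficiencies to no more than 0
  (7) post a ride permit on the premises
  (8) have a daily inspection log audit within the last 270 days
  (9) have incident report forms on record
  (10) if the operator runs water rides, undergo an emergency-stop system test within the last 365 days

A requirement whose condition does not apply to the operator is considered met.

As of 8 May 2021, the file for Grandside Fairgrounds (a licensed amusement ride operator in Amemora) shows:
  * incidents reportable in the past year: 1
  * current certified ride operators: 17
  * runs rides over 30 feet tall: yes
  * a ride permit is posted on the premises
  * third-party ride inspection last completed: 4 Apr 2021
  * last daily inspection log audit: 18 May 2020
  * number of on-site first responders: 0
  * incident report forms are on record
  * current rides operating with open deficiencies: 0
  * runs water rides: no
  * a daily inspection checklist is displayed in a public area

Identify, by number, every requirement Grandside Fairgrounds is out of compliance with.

4, 8

1. daily inspection checklist present → met
2. certified ride operators 17 ≥ 9 → met
3. incidents reportable in the past year 1 ≤ 1 → met
4. on-site first responders 0 < 2 → not met
5. condition 'runs rides over 30 feet tall' holds; third-party ride inspection 34 days ago vs limit 45 → met
6. rides operating with open deficiencies 0 ≤ 0 → met
7. ride permit present → met
8. daily inspection log audit 355 days ago vs limit 270 → not met
9. incident report forms present → met
10. condition 'runs water rides' does not hold → requirement n/a → met
Not met: 4, 8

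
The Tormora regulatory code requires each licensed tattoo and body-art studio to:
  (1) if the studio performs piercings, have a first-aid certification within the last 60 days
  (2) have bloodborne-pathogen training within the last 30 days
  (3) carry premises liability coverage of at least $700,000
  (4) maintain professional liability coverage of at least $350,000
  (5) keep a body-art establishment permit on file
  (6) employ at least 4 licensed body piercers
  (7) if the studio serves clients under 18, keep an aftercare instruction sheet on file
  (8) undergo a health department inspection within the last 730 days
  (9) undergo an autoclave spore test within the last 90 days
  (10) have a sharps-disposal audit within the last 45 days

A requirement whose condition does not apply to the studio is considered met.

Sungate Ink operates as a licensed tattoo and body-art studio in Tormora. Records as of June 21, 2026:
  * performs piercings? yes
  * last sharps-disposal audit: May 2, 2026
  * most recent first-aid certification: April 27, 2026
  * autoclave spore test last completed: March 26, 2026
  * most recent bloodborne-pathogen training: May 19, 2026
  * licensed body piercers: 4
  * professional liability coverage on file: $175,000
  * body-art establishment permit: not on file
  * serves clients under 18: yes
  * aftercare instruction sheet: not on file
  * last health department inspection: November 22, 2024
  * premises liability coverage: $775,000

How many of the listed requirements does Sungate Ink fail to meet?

5

1. condition 'performs piercings' holds; first-aid certification 55 days ago vs limit 60 → met
2. bloodborne-pathogen training 33 days ago vs limit 30 → not met
3. premises liability coverage $775,000 ≥ $700,000 → met
4. professional liability coverage $175,000 < $350,000 → not met
5. body-art establishment permit absent → not met
6. licensed body piercers 4 ≥ 4 → met
7. condition 'serves clients under 18' holds; aftercare instruction sheet absent → not met
8. health department inspection 576 days ago vs limit 730 → met
9. autoclave spore test 87 days ago vs limit 90 → met
10. sharps-disposal audit 50 days ago vs limit 45 → not met
Not met: 5 of 10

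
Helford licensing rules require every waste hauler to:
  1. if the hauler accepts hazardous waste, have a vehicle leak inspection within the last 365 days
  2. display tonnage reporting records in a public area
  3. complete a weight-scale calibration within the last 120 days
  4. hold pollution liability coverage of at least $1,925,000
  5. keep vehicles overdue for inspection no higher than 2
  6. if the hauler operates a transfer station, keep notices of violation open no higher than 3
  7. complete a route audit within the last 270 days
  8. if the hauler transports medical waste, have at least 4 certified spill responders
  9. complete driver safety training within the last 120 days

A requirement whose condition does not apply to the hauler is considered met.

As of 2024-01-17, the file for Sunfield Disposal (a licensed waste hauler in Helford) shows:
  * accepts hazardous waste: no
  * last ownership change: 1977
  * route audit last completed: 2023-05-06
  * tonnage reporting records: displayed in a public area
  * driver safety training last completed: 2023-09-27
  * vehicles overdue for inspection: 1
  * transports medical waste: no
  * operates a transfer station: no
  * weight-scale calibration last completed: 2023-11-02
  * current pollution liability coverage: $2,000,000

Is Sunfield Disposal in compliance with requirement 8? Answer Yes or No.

Yes

8. condition 'transports medical waste' does not hold → requirement n/a → met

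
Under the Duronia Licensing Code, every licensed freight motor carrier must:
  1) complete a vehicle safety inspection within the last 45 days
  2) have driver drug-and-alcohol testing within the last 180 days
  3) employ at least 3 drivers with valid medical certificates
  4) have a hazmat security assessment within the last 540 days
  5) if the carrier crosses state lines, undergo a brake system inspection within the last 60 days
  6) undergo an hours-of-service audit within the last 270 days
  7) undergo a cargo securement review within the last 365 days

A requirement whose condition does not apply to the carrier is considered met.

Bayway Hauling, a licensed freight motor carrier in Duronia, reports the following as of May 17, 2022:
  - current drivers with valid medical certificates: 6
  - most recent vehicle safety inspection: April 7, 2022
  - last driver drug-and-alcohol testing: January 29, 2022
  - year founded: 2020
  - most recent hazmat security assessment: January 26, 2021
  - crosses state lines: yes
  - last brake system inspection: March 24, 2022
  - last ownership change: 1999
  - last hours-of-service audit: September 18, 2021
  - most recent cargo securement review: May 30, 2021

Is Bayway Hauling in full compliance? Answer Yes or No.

1. vehicle safety inspection 40 days ago vs limit 45 → met
2. driver drug-and-alcohol testing 108 days ago vs limit 180 → met
3. drivers with valid medical certificates 6 ≥ 3 → met
4. hazmat security assessment 476 days ago vs limit 540 → met
5. condition 'crosses state lines' holds; brake system inspection 54 days ago vs limit 60 → met
6. hours-of-service audit 241 days ago vs limit 270 → met
7. cargo securement review 352 days ago vs limit 365 → met
All met.

Yes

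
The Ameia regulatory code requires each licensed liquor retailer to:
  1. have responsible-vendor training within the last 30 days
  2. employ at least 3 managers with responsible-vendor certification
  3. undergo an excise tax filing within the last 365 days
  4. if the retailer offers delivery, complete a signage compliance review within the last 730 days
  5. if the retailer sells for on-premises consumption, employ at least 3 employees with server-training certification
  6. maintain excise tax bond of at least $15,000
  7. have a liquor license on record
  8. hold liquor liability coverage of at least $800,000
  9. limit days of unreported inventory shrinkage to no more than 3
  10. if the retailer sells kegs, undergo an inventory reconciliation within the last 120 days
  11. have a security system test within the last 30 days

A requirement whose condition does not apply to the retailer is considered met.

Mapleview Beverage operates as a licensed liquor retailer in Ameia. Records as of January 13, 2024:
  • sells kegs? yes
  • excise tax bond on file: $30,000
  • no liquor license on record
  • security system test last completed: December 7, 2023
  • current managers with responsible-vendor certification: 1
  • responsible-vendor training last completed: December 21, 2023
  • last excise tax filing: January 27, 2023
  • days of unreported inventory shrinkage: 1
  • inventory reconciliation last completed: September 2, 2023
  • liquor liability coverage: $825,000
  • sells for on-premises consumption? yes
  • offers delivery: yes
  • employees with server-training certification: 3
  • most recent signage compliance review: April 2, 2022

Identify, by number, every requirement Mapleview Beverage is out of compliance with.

1. responsible-vendor training 23 days ago vs limit 30 → met
2. managers with responsible-vendor certification 1 < 3 → not met
3. excise tax filing 351 days ago vs limit 365 → met
4. condition 'offers delivery' holds; signage compliance review 651 days ago vs limit 730 → met
5. condition 'sells for on-premises consumption' holds; employees with server-training certification 3 ≥ 3 → met
6. excise tax bond $30,000 ≥ $15,000 → met
7. liquor license absent → not met
8. liquor liability coverage $825,000 ≥ $800,000 → met
9. days of unreported inventory shrinkage 1 ≤ 3 → met
10. condition 'sells kegs' holds; inventory reconciliation 133 days ago vs limit 120 → not met
11. security system test 37 days ago vs limit 30 → not met
Not met: 2, 7, 10, 11

2, 7, 10, 11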